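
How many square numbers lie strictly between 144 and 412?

The n-th square number is n².
Smallest index with value > 144: n = 13 (giving 169).
Largest index with value < 412: n = 20 (giving 400).
Indices 13 through 20: 8 terms.

8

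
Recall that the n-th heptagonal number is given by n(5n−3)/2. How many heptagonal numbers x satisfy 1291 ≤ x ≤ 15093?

55

The n-th heptagonal number is n(5n−3)/2.
Smallest index with value ≥ 1291: n = 24 (giving 1404).
Largest index with value ≤ 15093: n = 78 (giving 15093).
Indices 24 through 78: 55 terms.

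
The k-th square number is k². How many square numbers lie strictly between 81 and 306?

8

The n-th square number is n².
Smallest index with value > 81: n = 10 (giving 100).
Largest index with value < 306: n = 17 (giving 289).
Indices 10 through 17: 8 terms.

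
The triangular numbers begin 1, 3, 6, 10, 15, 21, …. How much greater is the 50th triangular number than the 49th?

50

Consecutive triangular numbers differ by n: T_{50} − T_{49} = 50.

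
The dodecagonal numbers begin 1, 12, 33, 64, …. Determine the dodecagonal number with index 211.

The 211th dodecagonal number is n(5n−4) with n = 211.
211·(5·211 − 4) = 211·1051 = 221761.

221761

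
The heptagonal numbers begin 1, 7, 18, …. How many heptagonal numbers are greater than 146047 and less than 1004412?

392

The n-th heptagonal number is n(5n−3)/2.
Smallest index with value > 146047: n = 243 (giving 147258).
Largest index with value < 1004412: n = 634 (giving 1003939).
Indices 243 through 634: 392 terms.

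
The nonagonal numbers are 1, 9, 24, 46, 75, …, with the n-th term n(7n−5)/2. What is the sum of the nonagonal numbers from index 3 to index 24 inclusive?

Σ i(7i−5)/2 = (7Σi² − 5Σi) / 2 over i = 3..24.
Σi = 300 − 3 = 297 and Σi² = 4900 − 5 = 4895.
(7·4895 − 5·297) / 2 = 32780/2 = 16390.

16390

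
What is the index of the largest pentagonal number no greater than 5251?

Solve n(3n−1)/2 ≤ 5251 for integer n.
n = 59 gives 5192 ≤ 5251, while n = 60 gives 5370 > 5251; so the answer is index 59.

59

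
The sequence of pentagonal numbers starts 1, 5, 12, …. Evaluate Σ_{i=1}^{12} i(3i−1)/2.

936

Σ i(3i−1)/2 = (3Σi² − Σi) / 2 over i = 1..12.
Σi = 78 and Σi² = 650.
(3·650 − 1·78) / 2 = 1872/2 = 936.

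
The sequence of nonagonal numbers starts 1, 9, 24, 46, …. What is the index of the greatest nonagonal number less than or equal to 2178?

Solve n(7n−5)/2 ≤ 2178 for integer n.
n = 25 gives 2125 ≤ 2178, while n = 26 gives 2301 > 2178; so the answer is index 25.

25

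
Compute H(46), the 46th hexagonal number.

The 46th hexagonal number is n(2n−1) with n = 46.
46·(2·46 − 1) = 46·91 = 4186.

4186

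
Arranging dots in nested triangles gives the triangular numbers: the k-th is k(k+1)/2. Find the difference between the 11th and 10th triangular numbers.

Consecutive triangular numbers differ by n: T_{11} − T_{10} = 11.

11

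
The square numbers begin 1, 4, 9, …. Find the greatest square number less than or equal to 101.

100

Solve n² ≤ 101 for integer n.
n = 10 gives 100 ≤ 101, while n = 11 gives 121 > 101; so the answer is 100.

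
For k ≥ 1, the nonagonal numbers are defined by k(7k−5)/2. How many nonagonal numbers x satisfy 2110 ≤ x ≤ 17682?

The n-th nonagonal number is n(7n−5)/2.
Smallest index with value ≥ 2110: n = 25 (giving 2125).
Largest index with value ≤ 17682: n = 71 (giving 17466).
Indices 25 through 71: 47 terms.

47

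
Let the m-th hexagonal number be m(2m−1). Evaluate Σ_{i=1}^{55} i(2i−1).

Σ i(2i−1) = 2Σi² − Σi over i = 1..55.
Σi = 1540 and Σi² = 56980.
2·56980 − 1·1540 = 112420.

112420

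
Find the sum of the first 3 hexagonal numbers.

Σ i(2i−1) = 2Σi² − Σi over i = 1..3.
Σi = 6 and Σi² = 14.
2·14 − 1·6 = 22.

22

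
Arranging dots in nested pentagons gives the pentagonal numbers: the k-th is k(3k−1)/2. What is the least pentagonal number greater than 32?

Solve n(3n−1)/2 > 32 for integer n.
The largest n with value ≤ 32 is 4 (since 22 ≤ 32 < 35), so the first above is n = 5, value 35.

35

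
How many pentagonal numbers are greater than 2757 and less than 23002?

The n-th pentagonal number is n(3n−1)/2.
Smallest index with value > 2757: n = 44 (giving 2882).
Largest index with value < 23002: n = 123 (giving 22632).
Indices 44 through 123: 80 terms.

80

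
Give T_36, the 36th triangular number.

666

36·37/2 = 1332/2 = 666.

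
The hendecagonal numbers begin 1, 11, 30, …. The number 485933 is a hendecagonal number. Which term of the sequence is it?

329

Set n(9n−7)/2 = 485933, giving 9n² − 7n − 971866 = 0.
The discriminant is 49 + 72·485933 = 34987225, and √34987225 = 5915.
So n = (7 + 5915) / 18 = 5922/18 = 329.
Check: 329·(9·329 − 7)/2 = 485933. ✓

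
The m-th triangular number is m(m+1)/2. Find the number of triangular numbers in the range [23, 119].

8

The n-th triangular number is n(n+1)/2.
Smallest index with value ≥ 23: n = 7 (giving 28).
Largest index with value ≤ 119: n = 14 (giving 105).
Indices 7 through 14: 8 terms.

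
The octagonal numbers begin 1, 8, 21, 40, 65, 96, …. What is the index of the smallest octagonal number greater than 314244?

324

Solve n(3n−2) > 314244 for integer n.
The largest n with value ≤ 314244 is 323 (since 312341 ≤ 314244 < 314280), so the first above is n = 324, value 314280.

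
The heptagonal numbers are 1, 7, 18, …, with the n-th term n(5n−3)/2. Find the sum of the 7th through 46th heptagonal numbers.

81960

Σ i(5i−3)/2 = (5Σi² − 3Σi) / 2 over i = 7..46.
Σi = 1081 − 21 = 1060 and Σi² = 33511 − 91 = 33420.
(5·33420 − 3·1060) / 2 = 163920/2 = 81960.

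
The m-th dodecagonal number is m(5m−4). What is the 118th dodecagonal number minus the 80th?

37468

118·(5·118 − 4) = 69148 and 80·(5·80 − 4) = 31680.
Difference: 69148 − 31680 = 37468.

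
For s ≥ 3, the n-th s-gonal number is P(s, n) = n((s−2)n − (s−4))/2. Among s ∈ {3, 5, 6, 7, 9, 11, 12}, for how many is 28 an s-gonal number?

2

s = 3: P(3, 7) = 28. ✓
s = 5: P(5, 4) = 22 and P(5, 5) = 35; 28 is not s-gonal.
s = 6: P(6, 4) = 28. ✓
s = 7: P(7, 3) = 18 and P(7, 4) = 34; 28 is not s-gonal.
s = 9: P(9, 3) = 24 and P(9, 4) = 46; 28 is not s-gonal.
s = 11: P(11, 2) = 11 and P(11, 3) = 30; 28 is not s-gonal.
s = 12: P(12, 2) = 12 and P(12, 3) = 33; 28 is not s-gonal.
Hits: s ∈ {3, 6} → 2.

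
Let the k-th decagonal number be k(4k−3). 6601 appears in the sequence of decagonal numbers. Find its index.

Set n(4n−3) = 6601, giving 4n² − 3n − 6601 = 0.
The discriminant is 9 + 16·6601 = 105625, and √105625 = 325.
So n = (3 + 325) / 8 = 328/8 = 41.

41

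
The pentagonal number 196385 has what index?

362

Set n(3n−1)/2 = 196385, giving 3n² − n − 392770 = 0.
The discriminant is 1 + 24·196385 = 4713241, and √4713241 = 2171.
So n = (1 + 2171) / 6 = 2172/6 = 362.
Check: 362·(3·362 − 1)/2 = 196385. ✓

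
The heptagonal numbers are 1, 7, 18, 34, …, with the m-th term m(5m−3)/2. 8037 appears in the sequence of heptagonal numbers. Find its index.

Set n(5n−3)/2 = 8037, giving 5n² − 3n − 16074 = 0.
The discriminant is 9 + 40·8037 = 321489, and √321489 = 567.
So n = (3 + 567) / 10 = 570/10 = 57.

57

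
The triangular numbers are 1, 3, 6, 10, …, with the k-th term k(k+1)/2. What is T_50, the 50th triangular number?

1275

The 50th triangular number is n(n+1)/2 with n = 50.
50·51/2 = 2550/2 = 1275.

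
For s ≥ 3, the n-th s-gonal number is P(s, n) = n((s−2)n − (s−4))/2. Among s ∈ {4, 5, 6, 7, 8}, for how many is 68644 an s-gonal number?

s = 4: P(4, 262) = 68644. ✓
s = 5: P(5, 214) = 68587 and P(5, 215) = 69230; 68644 is not s-gonal.
s = 6: P(6, 185) = 68265 and P(6, 186) = 69006; 68644 is not s-gonal.
s = 7: P(7, 166) = 68641 and P(7, 167) = 69472; 68644 is not s-gonal.
s = 8: P(8, 151) = 68101 and P(8, 152) = 69008; 68644 is not s-gonal.
Hits: s ∈ {4} → 1.

1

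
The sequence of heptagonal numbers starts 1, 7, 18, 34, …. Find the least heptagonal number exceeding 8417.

Solve n(5n−3)/2 > 8417 for integer n.
The largest n with value ≤ 8417 is 58 (since 8323 ≤ 8417 < 8614), so the first above is n = 59, value 8614.

8614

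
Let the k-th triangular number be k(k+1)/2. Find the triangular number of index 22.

253

22·23/2 = 506/2 = 253.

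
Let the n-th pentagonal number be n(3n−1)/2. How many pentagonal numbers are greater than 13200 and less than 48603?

87

The n-th pentagonal number is n(3n−1)/2.
Smallest index with value > 13200: n = 94 (giving 13207).
Largest index with value < 48603: n = 180 (giving 48510).
Indices 94 through 180: 87 terms.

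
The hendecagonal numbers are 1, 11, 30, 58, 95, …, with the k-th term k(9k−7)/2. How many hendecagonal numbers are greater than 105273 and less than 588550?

209

The n-th hendecagonal number is n(9n−7)/2.
Smallest index with value > 105273: n = 154 (giving 106183).
Largest index with value < 588550: n = 362 (giving 588431).
Indices 154 through 362: 209 terms.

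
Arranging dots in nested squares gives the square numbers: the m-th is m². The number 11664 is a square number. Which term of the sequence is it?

We need n² = 11664, so n = √11664 = 108.

108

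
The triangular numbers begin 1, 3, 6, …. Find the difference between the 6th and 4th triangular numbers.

6·7/2 = 21 and 4·5/2 = 10.
Difference: 21 − 10 = 11.

11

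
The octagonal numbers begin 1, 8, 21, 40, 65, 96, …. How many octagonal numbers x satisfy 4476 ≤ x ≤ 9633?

19

The n-th octagonal number is n(3n−2).
Smallest index with value ≥ 4476: n = 39 (giving 4485).
Largest index with value ≤ 9633: n = 57 (giving 9633).
Indices 39 through 57: 19 terms.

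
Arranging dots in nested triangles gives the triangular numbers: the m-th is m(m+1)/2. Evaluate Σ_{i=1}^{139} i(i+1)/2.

457310

Σ i(i+1)/2 = (Σi² + Σi) / 2 over i = 1..139.
Σi = 9730 and Σi² = 904890.
(1·904890 + 1·9730) / 2 = 914620/2 = 457310.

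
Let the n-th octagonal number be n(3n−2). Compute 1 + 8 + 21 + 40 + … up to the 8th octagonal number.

Σ i(3i−2) = 3Σi² − 2Σi over i = 1..8.
Σi = 36 and Σi² = 204.
3·204 − 2·36 = 540.

540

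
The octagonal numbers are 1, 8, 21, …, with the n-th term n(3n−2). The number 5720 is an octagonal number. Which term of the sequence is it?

44

Set n(3n−2) = 5720, giving 3n² − 2n − 5720 = 0.
The discriminant is 4 + 12·5720 = 68644, and √68644 = 262.
So n = (2 + 262) / 6 = 264/6 = 44.
Check: 44·(3·44 − 2) = 5720. ✓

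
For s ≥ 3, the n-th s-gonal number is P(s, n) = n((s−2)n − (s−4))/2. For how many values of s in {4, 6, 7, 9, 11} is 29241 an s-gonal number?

2

s = 4: P(4, 171) = 29241. ✓
s = 6: P(6, 121) = 29161 and P(6, 122) = 29646; 29241 is not s-gonal.
s = 7: P(7, 108) = 28998 and P(7, 109) = 29539; 29241 is not s-gonal.
s = 9: P(9, 91) = 28756 and P(9, 92) = 29394; 29241 is not s-gonal.
s = 11: P(11, 81) = 29241. ✓
Hits: s ∈ {4, 11} → 2.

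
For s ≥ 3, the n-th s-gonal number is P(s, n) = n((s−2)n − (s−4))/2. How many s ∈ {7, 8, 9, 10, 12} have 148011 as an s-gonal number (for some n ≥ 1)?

1

s = 7: P(7, 243) = 147258 and P(7, 244) = 148474; 148011 is not s-gonal.
s = 8: P(8, 222) = 147408 and P(8, 223) = 148741; 148011 is not s-gonal.
s = 9: P(9, 206) = 148011. ✓
s = 10: P(10, 192) = 146880 and P(10, 193) = 148417; 148011 is not s-gonal.
s = 12: P(12, 172) = 147232 and P(12, 173) = 148953; 148011 is not s-gonal.
Hits: s ∈ {9} → 1.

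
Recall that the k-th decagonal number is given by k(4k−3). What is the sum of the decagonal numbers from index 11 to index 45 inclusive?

121100

Σ i(4i−3) = 4Σi² − 3Σi over i = 11..45.
Σi = 1035 − 55 = 980 and Σi² = 31395 − 385 = 31010.
4·31010 − 3·980 = 121100.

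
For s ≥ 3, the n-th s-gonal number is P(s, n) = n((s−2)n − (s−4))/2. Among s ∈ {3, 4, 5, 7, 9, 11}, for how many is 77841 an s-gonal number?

1

s = 3: P(3, 394) = 77815 and P(3, 395) = 78210; 77841 is not s-gonal.
s = 4: P(4, 279) = 77841. ✓
s = 5: P(5, 227) = 77180 and P(5, 228) = 77862; 77841 is not s-gonal.
s = 7: P(7, 176) = 77176 and P(7, 177) = 78057; 77841 is not s-gonal.
s = 9: P(9, 149) = 77331 and P(9, 150) = 78375; 77841 is not s-gonal.
s = 11: P(11, 131) = 76766 and P(11, 132) = 77946; 77841 is not s-gonal.
Hits: s ∈ {4} → 1.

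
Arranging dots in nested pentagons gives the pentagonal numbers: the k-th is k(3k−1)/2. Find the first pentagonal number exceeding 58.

Solve n(3n−1)/2 > 58 for integer n.
The largest n with value ≤ 58 is 6 (since 51 ≤ 58 < 70), so the first above is n = 7, value 70.

70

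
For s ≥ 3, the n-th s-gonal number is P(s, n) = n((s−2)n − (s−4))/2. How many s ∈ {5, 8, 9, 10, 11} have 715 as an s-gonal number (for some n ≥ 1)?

s = 5: P(5, 22) = 715. ✓
s = 8: P(8, 15) = 645 and P(8, 16) = 736; 715 is not s-gonal.
s = 9: P(9, 14) = 651 and P(9, 15) = 750; 715 is not s-gonal.
s = 10: P(10, 13) = 637 and P(10, 14) = 742; 715 is not s-gonal.
s = 11: P(11, 13) = 715. ✓
Hits: s ∈ {5, 11} → 2.

2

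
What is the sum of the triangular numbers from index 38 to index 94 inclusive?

133741

Σ i(i+1)/2 = (Σi² + Σi) / 2 over i = 38..94.
Σi = 4465 − 703 = 3762 and Σi² = 281295 − 17575 = 263720.
(1·263720 + 1·3762) / 2 = 267482/2 = 133741.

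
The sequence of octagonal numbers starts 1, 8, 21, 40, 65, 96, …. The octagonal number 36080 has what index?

Set n(3n−2) = 36080, giving 3n² − 2n − 36080 = 0.
The discriminant is 4 + 12·36080 = 432964, and √432964 = 658.
So n = (2 + 658) / 6 = 660/6 = 110.

110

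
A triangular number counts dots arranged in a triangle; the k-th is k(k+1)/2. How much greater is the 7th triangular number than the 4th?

18

7·8/2 = 28 and 4·5/2 = 10.
Difference: 28 − 10 = 18.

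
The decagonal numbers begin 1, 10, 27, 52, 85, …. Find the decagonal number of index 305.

The 305th decagonal number is n(4n−3) with n = 305.
305·(4·305 − 3) = 305·1217 = 371185.

371185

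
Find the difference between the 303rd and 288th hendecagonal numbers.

39840

303·(9·303 − 7)/2 = 412080 and 288·(9·288 − 7)/2 = 372240.
Difference: 412080 − 372240 = 39840.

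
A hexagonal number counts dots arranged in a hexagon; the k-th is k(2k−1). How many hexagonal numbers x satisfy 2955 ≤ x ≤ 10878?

The n-th hexagonal number is n(2n−1).
Smallest index with value ≥ 2955: n = 39 (giving 3003).
Largest index with value ≤ 10878: n = 74 (giving 10878).
Indices 39 through 74: 36 terms.

36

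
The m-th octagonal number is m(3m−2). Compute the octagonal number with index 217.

140833

The 217th octagonal number is n(3n−2) with n = 217.
217·(3·217 − 2) = 217·649 = 140833.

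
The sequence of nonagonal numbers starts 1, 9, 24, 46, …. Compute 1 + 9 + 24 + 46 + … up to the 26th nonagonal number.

20826

Σ i(7i−5)/2 = (7Σi² − 5Σi) / 2 over i = 1..26.
Σi = 351 and Σi² = 6201.
(7·6201 − 5·351) / 2 = 41652/2 = 20826.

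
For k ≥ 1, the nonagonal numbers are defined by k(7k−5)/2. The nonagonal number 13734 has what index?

Set n(7n−5)/2 = 13734, giving 7n² − 5n − 27468 = 0.
The discriminant is 25 + 56·13734 = 769129, and √769129 = 877.
So n = (5 + 877) / 14 = 882/14 = 63.

63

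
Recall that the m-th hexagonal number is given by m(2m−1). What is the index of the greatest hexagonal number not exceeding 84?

Solve n(2n−1) ≤ 84 for integer n.
n = 6 gives 66 ≤ 84, while n = 7 gives 91 > 84; so the answer is index 6.

6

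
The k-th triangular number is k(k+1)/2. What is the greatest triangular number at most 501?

496

Solve n(n+1)/2 ≤ 501 for integer n.
n = 31 gives 496 ≤ 501, while n = 32 gives 528 > 501; so the answer is 496.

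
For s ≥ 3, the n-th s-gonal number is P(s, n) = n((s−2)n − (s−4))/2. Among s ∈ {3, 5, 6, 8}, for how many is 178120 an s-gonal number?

1

s = 3: P(3, 596) = 177906 and P(3, 597) = 178503; 178120 is not s-gonal.
s = 5: P(5, 344) = 177332 and P(5, 345) = 178365; 178120 is not s-gonal.
s = 6: P(6, 298) = 177310 and P(6, 299) = 178503; 178120 is not s-gonal.
s = 8: P(8, 244) = 178120. ✓
Hits: s ∈ {8} → 1.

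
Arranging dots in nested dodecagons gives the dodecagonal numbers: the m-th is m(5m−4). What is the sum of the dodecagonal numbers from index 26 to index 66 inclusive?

Σ i(5i−4) = 5Σi² − 4Σi over i = 26..66.
Σi = 2211 − 325 = 1886 and Σi² = 98021 − 5525 = 92496.
5·92496 − 4·1886 = 454936.

454936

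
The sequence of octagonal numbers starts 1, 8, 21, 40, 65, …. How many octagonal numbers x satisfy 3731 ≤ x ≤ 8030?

The n-th octagonal number is n(3n−2).
Smallest index with value ≥ 3731: n = 36 (giving 3816).
Largest index with value ≤ 8030: n = 52 (giving 8008).
Indices 36 through 52: 17 terms.

17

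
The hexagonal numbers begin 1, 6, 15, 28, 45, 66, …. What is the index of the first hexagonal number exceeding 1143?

25

Solve n(2n−1) > 1143 for integer n.
The largest n with value ≤ 1143 is 24 (since 1128 ≤ 1143 < 1225), so the first above is n = 25, value 1225.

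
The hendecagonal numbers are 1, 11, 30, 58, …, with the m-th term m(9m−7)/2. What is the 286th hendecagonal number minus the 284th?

286·(9·286 − 7)/2 = 367081 and 284·(9·284 − 7)/2 = 361958.
Difference: 367081 − 361958 = 5123.

5123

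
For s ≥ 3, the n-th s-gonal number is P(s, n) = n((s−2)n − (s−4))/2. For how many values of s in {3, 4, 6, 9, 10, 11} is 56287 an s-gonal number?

1

s = 3: P(3, 335) = 56280 and P(3, 336) = 56616; 56287 is not s-gonal.
s = 4: P(4, 237) = 56169 and P(4, 238) = 56644; 56287 is not s-gonal.
s = 6: P(6, 168) = 56280 and P(6, 169) = 56953; 56287 is not s-gonal.
s = 9: P(9, 127) = 56134 and P(9, 128) = 57024; 56287 is not s-gonal.
s = 10: P(10, 119) = 56287. ✓
s = 11: P(11, 112) = 56056 and P(11, 113) = 57065; 56287 is not s-gonal.
Hits: s ∈ {10} → 1.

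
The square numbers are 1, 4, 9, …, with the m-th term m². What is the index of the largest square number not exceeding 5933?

Solve n² ≤ 5933 for integer n.
n = 77 gives 5929 ≤ 5933, while n = 78 gives 6084 > 5933; so the answer is index 77.

77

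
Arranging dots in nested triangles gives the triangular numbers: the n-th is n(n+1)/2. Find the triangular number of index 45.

1035

The 45th triangular number is n(n+1)/2 with n = 45.
45·46/2 = 2070/2 = 1035.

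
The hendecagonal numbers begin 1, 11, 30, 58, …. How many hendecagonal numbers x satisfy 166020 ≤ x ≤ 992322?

277

The n-th hendecagonal number is n(9n−7)/2.
Smallest index with value ≥ 166020: n = 193 (giving 166945).
Largest index with value ≤ 992322: n = 469 (giving 988183).
Indices 193 through 469: 277 terms.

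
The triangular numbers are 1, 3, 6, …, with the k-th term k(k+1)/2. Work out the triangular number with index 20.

210

The 20th triangular number is n(n+1)/2 with n = 20.
20·21/2 = 420/2 = 210.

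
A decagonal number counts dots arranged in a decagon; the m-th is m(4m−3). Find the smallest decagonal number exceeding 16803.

17226

Solve n(4n−3) > 16803 for integer n.
The largest n with value ≤ 16803 is 65 (since 16705 ≤ 16803 < 17226), so the first above is n = 66, value 17226.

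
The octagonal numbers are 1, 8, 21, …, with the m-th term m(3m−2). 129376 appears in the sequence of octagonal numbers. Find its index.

Set n(3n−2) = 129376, giving 3n² − 2n − 129376 = 0.
The discriminant is 4 + 12·129376 = 1552516, and √1552516 = 1246.
So n = (2 + 1246) / 6 = 1248/6 = 208.

208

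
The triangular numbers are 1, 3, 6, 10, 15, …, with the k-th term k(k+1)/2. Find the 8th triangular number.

The 8th triangular number is n(n+1)/2 with n = 8.
8·9/2 = 72/2 = 36.

36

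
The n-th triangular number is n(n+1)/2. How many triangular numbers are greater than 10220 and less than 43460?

The n-th triangular number is n(n+1)/2.
Smallest index with value > 10220: n = 143 (giving 10296).
Largest index with value < 43460: n = 294 (giving 43365).
Indices 143 through 294: 152 terms.

152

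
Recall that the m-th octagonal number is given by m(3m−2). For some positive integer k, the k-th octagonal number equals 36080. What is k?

110

Set n(3n−2) = 36080, giving 3n² − 2n − 36080 = 0.
So n = (2 + 658) / 6 = 660/6 = 110.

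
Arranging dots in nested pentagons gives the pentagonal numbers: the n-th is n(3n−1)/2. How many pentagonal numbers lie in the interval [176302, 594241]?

287

The n-th pentagonal number is n(3n−1)/2.
Smallest index with value ≥ 176302: n = 343 (giving 176302).
Largest index with value ≤ 594241: n = 629 (giving 593147).
Indices 343 through 629: 287 terms.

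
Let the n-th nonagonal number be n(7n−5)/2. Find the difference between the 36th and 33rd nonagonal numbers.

36·(7·36 − 5)/2 = 4446 and 33·(7·33 − 5)/2 = 3729.
Difference: 4446 − 3729 = 717.

717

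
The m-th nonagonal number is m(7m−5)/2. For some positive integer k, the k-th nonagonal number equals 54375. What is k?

Set n(7n−5)/2 = 54375, giving 7n² − 5n − 108750 = 0.
The discriminant is 25 + 56·54375 = 3045025, and √3045025 = 1745.
So n = (5 + 1745) / 14 = 1750/14 = 125.
Check: 125·(7·125 − 5)/2 = 54375. ✓

125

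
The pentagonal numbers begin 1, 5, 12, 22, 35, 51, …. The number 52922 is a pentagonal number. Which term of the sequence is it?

Set n(3n−1)/2 = 52922, giving 3n² − n − 105844 = 0.
The discriminant is 1 + 24·52922 = 1270129, and √1270129 = 1127.
So n = (1 + 1127) / 6 = 1128/6 = 188.

188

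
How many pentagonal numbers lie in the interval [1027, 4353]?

The n-th pentagonal number is n(3n−1)/2.
Smallest index with value ≥ 1027: n = 27 (giving 1080).
Largest index with value ≤ 4353: n = 54 (giving 4347).
Indices 27 through 54: 28 terms.

28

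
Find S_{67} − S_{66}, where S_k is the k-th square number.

n² − (n−1)² = 2n − 1, so 67² − 66² = 2·67 − 1 = 133.

133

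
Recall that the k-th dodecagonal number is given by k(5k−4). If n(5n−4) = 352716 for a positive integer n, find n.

Set n(5n−4) = 352716, giving 5n² − 4n − 352716 = 0.
So n = (4 + 2656) / 10 = 2660/10 = 266.
Check: 266·(5·266 − 4) = 352716. ✓

266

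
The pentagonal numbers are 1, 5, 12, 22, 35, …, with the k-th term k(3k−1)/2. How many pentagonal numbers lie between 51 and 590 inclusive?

The n-th pentagonal number is n(3n−1)/2.
Smallest index with value ≥ 51: n = 6 (giving 51).
Largest index with value ≤ 590: n = 20 (giving 590).
Indices 6 through 20: 15 terms.

15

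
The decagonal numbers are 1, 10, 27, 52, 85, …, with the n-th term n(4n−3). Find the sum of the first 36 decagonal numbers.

Σ i(4i−3) = 4Σi² − 3Σi over i = 1..36.
Σi = 666 and Σi² = 16206.
4·16206 − 3·666 = 62826.

62826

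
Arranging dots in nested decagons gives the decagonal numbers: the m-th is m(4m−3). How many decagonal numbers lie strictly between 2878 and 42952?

76

The n-th decagonal number is n(4n−3).
Smallest index with value > 2878: n = 28 (giving 3052).
Largest index with value < 42952: n = 103 (giving 42127).
Indices 28 through 103: 76 terms.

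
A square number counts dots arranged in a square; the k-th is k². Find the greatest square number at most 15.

9

Solve n² ≤ 15 for integer n.
n = 3 gives 9 ≤ 15, while n = 4 gives 16 > 15; so the answer is 9.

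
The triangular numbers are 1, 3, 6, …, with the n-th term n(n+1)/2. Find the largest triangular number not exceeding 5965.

Solve n(n+1)/2 ≤ 5965 for integer n.
n = 108 gives 5886 ≤ 5965, while n = 109 gives 5995 > 5965; so the answer is 5886.

5886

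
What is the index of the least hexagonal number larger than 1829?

31

Solve n(2n−1) > 1829 for integer n.
The largest n with value ≤ 1829 is 30 (since 1770 ≤ 1829 < 1891), so the first above is n = 31, value 1891.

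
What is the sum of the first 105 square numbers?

391405

Σ_{i=1}^{105} i² = 105·106·211/6 = 391405.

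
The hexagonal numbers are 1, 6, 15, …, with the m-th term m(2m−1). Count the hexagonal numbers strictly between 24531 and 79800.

88

The n-th hexagonal number is n(2n−1).
Smallest index with value > 24531: n = 112 (giving 24976).
Largest index with value < 79800: n = 199 (giving 79003).
Indices 112 through 199: 88 terms.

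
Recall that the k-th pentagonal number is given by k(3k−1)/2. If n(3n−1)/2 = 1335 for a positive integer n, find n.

Set n(3n−1)/2 = 1335, giving 3n² − n − 2670 = 0.
The discriminant is 1 + 24·1335 = 32041, and √32041 = 179.
So n = (1 + 179) / 6 = 180/6 = 30.

30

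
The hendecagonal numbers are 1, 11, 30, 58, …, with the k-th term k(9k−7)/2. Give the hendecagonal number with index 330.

488895

The 330th hendecagonal number is n(9n−7)/2 with n = 330.
330·(9·330 − 7)/2 = 330·2963/2 = 488895.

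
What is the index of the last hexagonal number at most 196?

10

Solve n(2n−1) ≤ 196 for integer n.
n = 10 gives 190 ≤ 196, while n = 11 gives 231 > 196; so the answer is index 10.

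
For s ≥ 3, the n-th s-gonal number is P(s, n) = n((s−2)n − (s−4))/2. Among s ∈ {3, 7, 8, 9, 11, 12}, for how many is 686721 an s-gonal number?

s = 3: P(3, 1171) = 686206 and P(3, 1172) = 687378; 686721 is not s-gonal.
s = 7: P(7, 524) = 685654 and P(7, 525) = 688275; 686721 is not s-gonal.
s = 8: P(8, 478) = 684496 and P(8, 479) = 687365; 686721 is not s-gonal.
s = 9: P(9, 443) = 685764 and P(9, 444) = 688866; 686721 is not s-gonal.
s = 11: P(11, 391) = 686596 and P(11, 392) = 690116; 686721 is not s-gonal.
s = 12: P(12, 371) = 686721. ✓
Hits: s ∈ {12} → 1.

1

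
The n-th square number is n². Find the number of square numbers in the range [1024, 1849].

The n-th square number is n².
Smallest index with value ≥ 1024: n = 32 (giving 1024).
Largest index with value ≤ 1849: n = 43 (giving 1849).
Indices 32 through 43: 12 terms.

12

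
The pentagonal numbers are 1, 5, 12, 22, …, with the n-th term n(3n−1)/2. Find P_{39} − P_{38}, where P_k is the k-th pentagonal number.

Consecutive pentagonal numbers differ by 3n − 2: here 3·39 − 2 = 115.

115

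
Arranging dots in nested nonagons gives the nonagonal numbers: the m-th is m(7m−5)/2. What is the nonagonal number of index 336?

The 336th nonagonal number is n(7n−5)/2 with n = 336.
336·(7·336 − 5)/2 = 336·2347/2 = 394296.

394296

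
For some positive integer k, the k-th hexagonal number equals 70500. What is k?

188

Set n(2n−1) = 70500, giving 2n² − n − 70500 = 0.
The discriminant is 1 + 8·70500 = 564001, and √564001 = 751.
So n = (1 + 751) / 4 = 752/4 = 188.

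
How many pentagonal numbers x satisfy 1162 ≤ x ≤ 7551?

44

The n-th pentagonal number is n(3n−1)/2.
Smallest index with value ≥ 1162: n = 28 (giving 1162).
Largest index with value ≤ 7551: n = 71 (giving 7526).
Indices 28 through 71: 44 terms.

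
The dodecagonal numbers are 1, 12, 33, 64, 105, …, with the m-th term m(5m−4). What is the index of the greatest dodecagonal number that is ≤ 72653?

120

Solve n(5n−4) ≤ 72653 for integer n.
n = 120 gives 71520 ≤ 72653, while n = 121 gives 72721 > 72653; so the answer is index 120.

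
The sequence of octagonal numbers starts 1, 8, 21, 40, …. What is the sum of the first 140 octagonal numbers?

Σ i(3i−2) = 3Σi² − 2Σi over i = 1..140.
Σi = 9870 and Σi² = 924490.
3·924490 − 2·9870 = 2753730.

2753730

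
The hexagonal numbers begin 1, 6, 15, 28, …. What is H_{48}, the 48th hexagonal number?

The 48th hexagonal number is n(2n−1) with n = 48.
48·(2·48 − 1) = 48·95 = 4560.

4560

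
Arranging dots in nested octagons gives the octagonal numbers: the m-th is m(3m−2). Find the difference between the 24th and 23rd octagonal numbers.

139

Consecutive octagonal numbers differ by 6n − 5: here 6·24 − 5 = 139.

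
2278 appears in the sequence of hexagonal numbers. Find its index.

34

Set n(2n−1) = 2278, giving 2n² − n − 2278 = 0.
The discriminant is 1 + 8·2278 = 18225, and √18225 = 135.
So n = (1 + 135) / 4 = 136/4 = 34.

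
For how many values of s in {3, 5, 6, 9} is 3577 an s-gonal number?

s = 3: P(3, 84) = 3570 and P(3, 85) = 3655; 3577 is not s-gonal.
s = 5: P(5, 49) = 3577. ✓
s = 6: P(6, 42) = 3486 and P(6, 43) = 3655; 3577 is not s-gonal.
s = 9: P(9, 32) = 3504 and P(9, 33) = 3729; 3577 is not s-gonal.
Hits: s ∈ {5} → 1.

1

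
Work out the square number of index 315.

99225

The 315th square number is n² with n = 315.
315² = 99225.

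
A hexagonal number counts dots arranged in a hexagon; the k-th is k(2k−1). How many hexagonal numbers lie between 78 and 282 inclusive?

6

The n-th hexagonal number is n(2n−1).
Smallest index with value ≥ 78: n = 7 (giving 91).
Largest index with value ≤ 282: n = 12 (giving 276).
Indices 7 through 12: 6 terms.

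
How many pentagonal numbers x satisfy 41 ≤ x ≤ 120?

The n-th pentagonal number is n(3n−1)/2.
Smallest index with value ≥ 41: n = 6 (giving 51).
Largest index with value ≤ 120: n = 9 (giving 117).
Indices 6 through 9: 4 terms.

4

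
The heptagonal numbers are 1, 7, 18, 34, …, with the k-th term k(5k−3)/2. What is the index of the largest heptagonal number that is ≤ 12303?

Solve n(5n−3)/2 ≤ 12303 for integer n.
n = 70 gives 12145 ≤ 12303, while n = 71 gives 12496 > 12303; so the answer is index 70.

70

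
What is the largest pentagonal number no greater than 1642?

1617

Solve n(3n−1)/2 ≤ 1642 for integer n.
n = 33 gives 1617 ≤ 1642, while n = 34 gives 1717 > 1642; so the answer is 1617.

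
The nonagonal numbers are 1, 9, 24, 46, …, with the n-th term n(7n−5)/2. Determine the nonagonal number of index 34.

The 34th nonagonal number is n(7n−5)/2 with n = 34.
34·(7·34 − 5)/2 = 34·233/2 = 3961.

3961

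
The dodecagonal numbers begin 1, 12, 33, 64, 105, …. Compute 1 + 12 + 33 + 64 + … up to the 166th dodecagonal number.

Σ i(5i−4) = 5Σi² − 4Σi over i = 1..166.
Σi = 13861 and Σi² = 1538571.
5·1538571 − 4·13861 = 7637411.

7637411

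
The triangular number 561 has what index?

33

Set n(n+1)/2 = 561, giving n² + n − 1122 = 0.
The discriminant is 1 + 8·561 = 4489, and √4489 = 67.
So n = (-1 + 67) / 2 = 66/2 = 33.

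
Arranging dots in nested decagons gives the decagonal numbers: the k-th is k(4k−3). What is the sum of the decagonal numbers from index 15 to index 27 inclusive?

22841

Σ i(4i−3) = 4Σi² − 3Σi over i = 15..27.
Σi = 378 − 105 = 273 and Σi² = 6930 − 1015 = 5915.
4·5915 − 3·273 = 22841.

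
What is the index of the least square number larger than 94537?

308

Solve n² > 94537 for integer n.
The largest n with value ≤ 94537 is 307 (since 94249 ≤ 94537 < 94864), so the first above is n = 308, value 94864.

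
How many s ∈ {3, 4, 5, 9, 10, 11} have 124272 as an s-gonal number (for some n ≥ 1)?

1

s = 3: P(3, 498) = 124251 and P(3, 499) = 124750; 124272 is not s-gonal.
s = 4: P(4, 352) = 123904 and P(4, 353) = 124609; 124272 is not s-gonal.
s = 5: P(5, 288) = 124272. ✓
s = 9: P(9, 188) = 123234 and P(9, 189) = 124551; 124272 is not s-gonal.
s = 10: P(10, 176) = 123376 and P(10, 177) = 124785; 124272 is not s-gonal.
s = 11: P(11, 166) = 123421 and P(11, 167) = 124916; 124272 is not s-gonal.
Hits: s ∈ {5} → 1.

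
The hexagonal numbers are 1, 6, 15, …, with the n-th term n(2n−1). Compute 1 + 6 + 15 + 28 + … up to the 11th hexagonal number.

Σ i(2i−1) = 2Σi² − Σi over i = 1..11.
Σi = 66 and Σi² = 506.
2·506 − 1·66 = 946.

946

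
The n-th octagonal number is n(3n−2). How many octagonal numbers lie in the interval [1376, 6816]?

27

The n-th octagonal number is n(3n−2).
Smallest index with value ≥ 1376: n = 22 (giving 1408).
Largest index with value ≤ 6816: n = 48 (giving 6816).
Indices 22 through 48: 27 terms.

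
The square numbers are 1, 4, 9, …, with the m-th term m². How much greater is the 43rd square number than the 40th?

249

43² = 1849 and 40² = 1600.
Difference: 1849 − 1600 = 249.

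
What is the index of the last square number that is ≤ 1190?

34

Solve n² ≤ 1190 for integer n.
n = 34 gives 1156 ≤ 1190, while n = 35 gives 1225 > 1190; so the answer is index 34.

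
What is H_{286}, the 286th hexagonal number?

286·(2·286 − 1) = 286·571 = 163306.

163306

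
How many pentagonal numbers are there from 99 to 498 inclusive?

10

The n-th pentagonal number is n(3n−1)/2.
Smallest index with value ≥ 99: n = 9 (giving 117).
Largest index with value ≤ 498: n = 18 (giving 477).
Indices 9 through 18: 10 terms.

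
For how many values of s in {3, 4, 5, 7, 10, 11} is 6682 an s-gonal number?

s = 3: P(3, 115) = 6670 and P(3, 116) = 6786; 6682 is not s-gonal.
s = 4: P(4, 81) = 6561 and P(4, 82) = 6724; 6682 is not s-gonal.
s = 5: P(5, 66) = 6501 and P(5, 67) = 6700; 6682 is not s-gonal.
s = 7: P(7, 52) = 6682. ✓
s = 10: P(10, 41) = 6601 and P(10, 42) = 6930; 6682 is not s-gonal.
s = 11: P(11, 38) = 6365 and P(11, 39) = 6708; 6682 is not s-gonal.
Hits: s ∈ {7} → 1.

1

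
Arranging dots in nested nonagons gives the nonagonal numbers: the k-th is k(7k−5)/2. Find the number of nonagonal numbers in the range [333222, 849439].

185

The n-th nonagonal number is n(7n−5)/2.
Smallest index with value ≥ 333222: n = 309 (giving 333411).
Largest index with value ≤ 849439: n = 493 (giving 849439).
Indices 309 through 493: 185 terms.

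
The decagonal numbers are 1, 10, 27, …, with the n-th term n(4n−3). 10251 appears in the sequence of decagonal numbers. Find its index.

51

Set n(4n−3) = 10251, giving 4n² − 3n − 10251 = 0.
So n = (3 + 405) / 8 = 408/8 = 51.
Check: 51·(4·51 − 3) = 10251. ✓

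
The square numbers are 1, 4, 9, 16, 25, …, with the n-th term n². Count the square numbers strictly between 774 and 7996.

62

The n-th square number is n².
Smallest index with value > 774: n = 28 (giving 784).
Largest index with value < 7996: n = 89 (giving 7921).
Indices 28 through 89: 62 terms.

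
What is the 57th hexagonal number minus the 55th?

446

57·(2·57 − 1) = 6441 and 55·(2·55 − 1) = 5995.
Difference: 6441 − 5995 = 446.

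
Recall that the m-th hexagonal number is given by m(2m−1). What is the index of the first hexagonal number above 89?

Solve n(2n−1) > 89 for integer n.
The largest n with value ≤ 89 is 6 (since 66 ≤ 89 < 91), so the first above is n = 7, value 91.

7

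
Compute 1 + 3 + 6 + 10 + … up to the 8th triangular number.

120

Σ i(i+1)/2 = (Σi² + Σi) / 2 over i = 1..8.
Σi = 36 and Σi² = 204.
(1·204 + 1·36) / 2 = 240/2 = 120.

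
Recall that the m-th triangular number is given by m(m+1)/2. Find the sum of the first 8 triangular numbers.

Σ i(i+1)/2 = (Σi² + Σi) / 2 over i = 1..8.
Σi = 36 and Σi² = 204.
(1·204 + 1·36) / 2 = 240/2 = 120.

120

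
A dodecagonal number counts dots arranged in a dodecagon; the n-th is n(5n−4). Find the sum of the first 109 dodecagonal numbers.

Σ i(5i−4) = 5Σi² − 4Σi over i = 1..109.
Σi = 5995 and Σi² = 437635.
5·437635 − 4·5995 = 2164195.

2164195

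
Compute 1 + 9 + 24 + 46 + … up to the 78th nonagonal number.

556634

Σ i(7i−5)/2 = (7Σi² − 5Σi) / 2 over i = 1..78.
Σi = 3081 and Σi² = 161239.
(7·161239 − 5·3081) / 2 = 1113268/2 = 556634.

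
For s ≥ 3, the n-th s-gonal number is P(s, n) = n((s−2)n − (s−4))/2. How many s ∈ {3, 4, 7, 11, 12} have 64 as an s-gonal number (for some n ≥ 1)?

2

s = 3: P(3, 10) = 55 and P(3, 11) = 66; 64 is not s-gonal.
s = 4: P(4, 8) = 64. ✓
s = 7: P(7, 5) = 55 and P(7, 6) = 81; 64 is not s-gonal.
s = 11: P(11, 4) = 58 and P(11, 5) = 95; 64 is not s-gonal.
s = 12: P(12, 4) = 64. ✓
Hits: s ∈ {4, 12} → 2.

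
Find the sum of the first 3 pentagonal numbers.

18

Σ i(3i−1)/2 = (3Σi² − Σi) / 2 over i = 1..3.
Σi = 6 and Σi² = 14.
(3·14 − 1·6) / 2 = 36/2 = 18.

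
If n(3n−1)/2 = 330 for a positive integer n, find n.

15

Set n(3n−1)/2 = 330, giving 3n² − n − 660 = 0.
So n = (1 + 89) / 6 = 90/6 = 15.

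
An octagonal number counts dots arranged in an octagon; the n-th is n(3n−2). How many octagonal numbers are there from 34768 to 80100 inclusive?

56

The n-th octagonal number is n(3n−2).
Smallest index with value ≥ 34768: n = 108 (giving 34776).
Largest index with value ≤ 80100: n = 163 (giving 79381).
Indices 108 through 163: 56 terms.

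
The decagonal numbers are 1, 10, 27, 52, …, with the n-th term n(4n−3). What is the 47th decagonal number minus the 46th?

369

Consecutive decagonal numbers differ by 8n − 7: here 8·47 − 7 = 369.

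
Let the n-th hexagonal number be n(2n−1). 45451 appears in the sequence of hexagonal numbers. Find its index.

Set n(2n−1) = 45451, giving 2n² − n − 45451 = 0.
The discriminant is 1 + 8·45451 = 363609, and √363609 = 603.
So n = (1 + 603) / 4 = 604/4 = 151.
Check: 151·(2·151 − 1) = 45451. ✓

151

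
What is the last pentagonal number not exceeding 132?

Solve n(3n−1)/2 ≤ 132 for integer n.
n = 9 gives 117 ≤ 132, while n = 10 gives 145 > 132; so the answer is 117.

117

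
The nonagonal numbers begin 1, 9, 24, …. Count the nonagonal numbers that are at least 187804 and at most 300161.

62

The n-th nonagonal number is n(7n−5)/2.
Smallest index with value ≥ 187804: n = 232 (giving 187804).
Largest index with value ≤ 300161: n = 293 (giving 299739).
Indices 232 through 293: 62 terms.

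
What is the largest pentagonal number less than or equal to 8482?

Solve n(3n−1)/2 ≤ 8482 for integer n.
n = 75 gives 8400 ≤ 8482, while n = 76 gives 8626 > 8482; so the answer is 8400.

8400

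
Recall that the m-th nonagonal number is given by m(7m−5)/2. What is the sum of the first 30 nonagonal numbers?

31930

Σ i(7i−5)/2 = (7Σi² − 5Σi) / 2 over i = 1..30.
Σi = 465 and Σi² = 9455.
(7·9455 − 5·465) / 2 = 63860/2 = 31930.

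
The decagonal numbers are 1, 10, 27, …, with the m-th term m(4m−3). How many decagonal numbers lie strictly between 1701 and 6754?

20

The n-th decagonal number is n(4n−3).
Smallest index with value > 1701: n = 22 (giving 1870).
Largest index with value < 6754: n = 41 (giving 6601).
Indices 22 through 41: 20 terms.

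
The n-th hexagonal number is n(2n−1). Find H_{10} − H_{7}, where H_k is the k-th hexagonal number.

99

10·(2·10 − 1) = 190 and 7·(2·7 − 1) = 91.
Difference: 190 − 91 = 99.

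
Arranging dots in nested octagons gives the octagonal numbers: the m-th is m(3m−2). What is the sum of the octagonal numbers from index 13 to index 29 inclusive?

23001

Σ i(3i−2) = 3Σi² − 2Σi over i = 13..29.
Σi = 435 − 78 = 357 and Σi² = 8555 − 650 = 7905.
3·7905 − 2·357 = 23001.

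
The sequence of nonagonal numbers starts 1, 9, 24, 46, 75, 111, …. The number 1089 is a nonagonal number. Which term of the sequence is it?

Set n(7n−5)/2 = 1089, giving 7n² − 5n − 2178 = 0.
The discriminant is 25 + 56·1089 = 61009, and √61009 = 247.
So n = (5 + 247) / 14 = 252/14 = 18.

18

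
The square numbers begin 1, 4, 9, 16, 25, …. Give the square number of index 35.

35² = 1225.

1225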